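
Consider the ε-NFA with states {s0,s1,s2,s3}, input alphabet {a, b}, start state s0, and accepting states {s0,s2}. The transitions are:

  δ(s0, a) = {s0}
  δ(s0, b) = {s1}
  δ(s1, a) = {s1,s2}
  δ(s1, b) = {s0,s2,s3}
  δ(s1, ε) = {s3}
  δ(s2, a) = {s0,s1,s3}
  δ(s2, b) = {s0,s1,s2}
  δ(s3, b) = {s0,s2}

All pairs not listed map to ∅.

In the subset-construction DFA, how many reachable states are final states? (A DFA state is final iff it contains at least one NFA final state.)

Start state of the DFA: {s0} (ε-closure of the NFA start).
{s0} --a--> {s0}  [seen]
{s0} --b--> {s1,s3}  [new]
{s1,s3} --a--> {s1,s2,s3}  [new]
{s1,s3} --b--> {s0,s2,s3}  [new]
{s1,s2,s3} --a--> {s0,s1,s2,s3}  [new]
{s1,s2,s3} --b--> {s0,s1,s2,s3}  [seen]
{s0,s2,s3} --a--> {s0,s1,s3}  [new]
{s0,s2,s3} --b--> {s0,s1,s2,s3}  [seen]
{s0,s1,s2,s3} --a--> {s0,s1,s2,s3}  [seen]
{s0,s1,s2,s3} --b--> {s0,s1,s2,s3}  [seen]
{s0,s1,s3} --a--> {s0,s1,s2,s3}  [seen]
{s0,s1,s3} --b--> {s0,s1,s2,s3}  [seen]
Reachable DFA states: {s0}, {s1,s3}, {s1,s2,s3}, {s0,s2,s3}, {s0,s1,s2,s3}, {s0,s1,s3}.
Accepting DFA states (contain an NFA accepting state): {s0}, {s1,s2,s3}, {s0,s2,s3}, {s0,s1,s2,s3}, {s0,s1,s3}.

5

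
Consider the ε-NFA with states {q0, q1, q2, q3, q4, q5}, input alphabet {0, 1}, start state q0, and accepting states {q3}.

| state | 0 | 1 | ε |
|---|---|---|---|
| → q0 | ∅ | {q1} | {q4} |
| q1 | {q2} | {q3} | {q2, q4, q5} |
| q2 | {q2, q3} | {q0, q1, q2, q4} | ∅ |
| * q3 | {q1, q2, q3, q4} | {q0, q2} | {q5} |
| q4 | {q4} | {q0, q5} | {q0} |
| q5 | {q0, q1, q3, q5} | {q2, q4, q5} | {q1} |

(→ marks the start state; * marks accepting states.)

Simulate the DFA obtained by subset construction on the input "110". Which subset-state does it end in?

Start: {q0, q4}.
δ(q0,1) = {q1}; δ(q4,1) = {q0, q5}.
Union: {q0, q1, q5}.
ε-closure gives {q0, q1, q2, q4, q5}.
After 1: {q0, q1, q2, q4, q5}.
δ(q0,1) = {q1}; δ(q1,1) = {q3}; δ(q2,1) = {q0, q1, q2, q4}; δ(q4,1) = {q0, q5}; δ(q5,1) = {q2, q4, q5}.
Union: {q0, q1, q2, q3, q4, q5}.
After 1: {q0, q1, q2, q3, q4, q5}.
δ(q0,0) = ∅; δ(q1,0) = {q2}; δ(q2,0) = {q2, q3}; δ(q3,0) = {q1, q2, q3, q4}; δ(q4,0) = {q4}; δ(q5,0) = {q0, q1, q3, q5}.
Union: {q0, q1, q2, q3, q4, q5}.
After 0: {q0, q1, q2, q3, q4, q5}.

{q0, q1, q2, q3, q4, q5}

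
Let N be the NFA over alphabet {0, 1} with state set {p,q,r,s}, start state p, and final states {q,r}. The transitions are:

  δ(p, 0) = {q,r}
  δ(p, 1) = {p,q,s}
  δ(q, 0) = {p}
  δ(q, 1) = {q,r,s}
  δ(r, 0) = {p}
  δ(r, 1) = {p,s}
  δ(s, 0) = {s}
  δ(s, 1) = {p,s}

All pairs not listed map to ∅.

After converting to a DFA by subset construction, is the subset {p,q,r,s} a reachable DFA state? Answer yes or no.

yes

Start state of the DFA: {p}.
{p} --0--> {q,r}  [new]
{p} --1--> {p,q,s}  [new]
{q,r} --0--> {p}  [seen]
{q,r} --1--> {p,q,r,s}  [new]
{p,q,s} --0--> {p,q,r,s}  [seen]
{p,q,s} --1--> {p,q,r,s}  [seen]
{p,q,r,s} --0--> {p,q,r,s}  [seen]
{p,q,r,s} --1--> {p,q,r,s}  [seen]
Reachable DFA states: {p}, {q,r}, {p,q,s}, {p,q,r,s}.
{p,q,r,s} is among them.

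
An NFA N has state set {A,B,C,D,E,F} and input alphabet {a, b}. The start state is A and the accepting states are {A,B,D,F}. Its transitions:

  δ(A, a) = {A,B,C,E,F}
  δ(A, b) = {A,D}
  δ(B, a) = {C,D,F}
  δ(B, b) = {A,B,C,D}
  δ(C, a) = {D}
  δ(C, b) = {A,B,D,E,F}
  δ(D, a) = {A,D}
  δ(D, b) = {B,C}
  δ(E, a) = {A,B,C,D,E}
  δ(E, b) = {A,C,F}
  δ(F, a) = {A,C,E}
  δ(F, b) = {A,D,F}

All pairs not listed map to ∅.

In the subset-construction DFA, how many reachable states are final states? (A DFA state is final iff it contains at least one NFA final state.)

Start state of the DFA: {A}.
{A} --a--> {A,B,C,E,F}  [new]
{A} --b--> {A,D}  [new]
{A,B,C,E,F} --a--> {A,B,C,D,E,F}  [new]
{A,B,C,E,F} --b--> {A,B,C,D,E,F}  [seen]
{A,D} --a--> {A,B,C,D,E,F}  [seen]
{A,D} --b--> {A,B,C,D}  [new]
{A,B,C,D,E,F} --a--> {A,B,C,D,E,F}  [seen]
{A,B,C,D,E,F} --b--> {A,B,C,D,E,F}  [seen]
{A,B,C,D} --a--> {A,B,C,D,E,F}  [seen]
{A,B,C,D} --b--> {A,B,C,D,E,F}  [seen]
Reachable DFA states: {A}, {A,B,C,E,F}, {A,D}, {A,B,C,D,E,F}, {A,B,C,D}.
Accepting DFA states (contain an NFA accepting state): {A}, {A,B,C,E,F}, {A,D}, {A,B,C,D,E,F}, {A,B,C,D}.

5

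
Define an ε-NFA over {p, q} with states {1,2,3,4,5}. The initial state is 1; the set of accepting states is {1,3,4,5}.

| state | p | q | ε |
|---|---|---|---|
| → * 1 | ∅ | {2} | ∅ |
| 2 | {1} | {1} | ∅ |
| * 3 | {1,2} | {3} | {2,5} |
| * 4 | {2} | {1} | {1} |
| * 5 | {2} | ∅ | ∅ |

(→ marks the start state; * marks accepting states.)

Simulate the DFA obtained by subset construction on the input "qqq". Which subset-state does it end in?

Start: {1}.
δ(1,q) = {2}.
Union: {2}.
After q: {2}.
δ(2,q) = {1}.
Union: {1}.
After q: {1}.
δ(1,q) = {2}.
Union: {2}.
After q: {2}.

{2}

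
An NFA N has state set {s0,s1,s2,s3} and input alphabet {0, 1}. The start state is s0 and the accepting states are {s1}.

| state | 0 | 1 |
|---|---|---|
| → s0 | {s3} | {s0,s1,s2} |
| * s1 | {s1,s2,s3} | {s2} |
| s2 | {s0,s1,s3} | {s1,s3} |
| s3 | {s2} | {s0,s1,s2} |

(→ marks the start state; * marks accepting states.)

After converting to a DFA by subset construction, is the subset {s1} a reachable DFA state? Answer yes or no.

no

Start state of the DFA: {s0}.
{s0} --0--> {s3}  [new]
{s0} --1--> {s0,s1,s2}  [new]
{s3} --0--> {s2}  [new]
{s3} --1--> {s0,s1,s2}  [seen]
{s0,s1,s2} --0--> {s0,s1,s2,s3}  [new]
{s0,s1,s2} --1--> {s0,s1,s2,s3}  [seen]
{s2} --0--> {s0,s1,s3}  [new]
{s2} --1--> {s1,s3}  [new]
{s0,s1,s2,s3} --0--> {s0,s1,s2,s3}  [seen]
{s0,s1,s2,s3} --1--> {s0,s1,s2,s3}  [seen]
{s0,s1,s3} --0--> {s1,s2,s3}  [new]
{s0,s1,s3} --1--> {s0,s1,s2}  [seen]
{s1,s3} --0--> {s1,s2,s3}  [seen]
{s1,s3} --1--> {s0,s1,s2}  [seen]
{s1,s2,s3} --0--> {s0,s1,s2,s3}  [seen]
{s1,s2,s3} --1--> {s0,s1,s2,s3}  [seen]
Reachable DFA states: {s0}, {s3}, {s0,s1,s2}, {s2}, {s0,s1,s2,s3}, {s0,s1,s3}, {s1,s3}, {s1,s2,s3}.
{s1} is not among them.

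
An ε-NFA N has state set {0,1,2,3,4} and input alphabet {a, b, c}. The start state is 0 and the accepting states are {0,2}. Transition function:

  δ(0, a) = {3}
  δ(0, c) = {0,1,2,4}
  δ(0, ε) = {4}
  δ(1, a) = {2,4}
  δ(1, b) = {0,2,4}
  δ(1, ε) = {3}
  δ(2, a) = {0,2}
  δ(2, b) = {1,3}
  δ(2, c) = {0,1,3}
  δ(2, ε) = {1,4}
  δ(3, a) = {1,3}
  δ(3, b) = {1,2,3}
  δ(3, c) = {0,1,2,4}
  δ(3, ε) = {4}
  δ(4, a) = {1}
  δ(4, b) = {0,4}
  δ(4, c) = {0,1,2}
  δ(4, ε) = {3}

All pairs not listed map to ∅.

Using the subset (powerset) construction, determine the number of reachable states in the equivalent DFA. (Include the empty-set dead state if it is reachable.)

Start state of the DFA: {0,3,4} (ε-closure of the NFA start).
{0,3,4} --a--> {1,3,4}  [new]
{0,3,4} --b--> {0,1,2,3,4}  [new]
{0,3,4} --c--> {0,1,2,3,4}  [seen]
{1,3,4} --a--> {1,2,3,4}  [new]
{1,3,4} --b--> {0,1,2,3,4}  [seen]
{1,3,4} --c--> {0,1,2,3,4}  [seen]
{0,1,2,3,4} --a--> {0,1,2,3,4}  [seen]
{0,1,2,3,4} --b--> {0,1,2,3,4}  [seen]
{0,1,2,3,4} --c--> {0,1,2,3,4}  [seen]
{1,2,3,4} --a--> {0,1,2,3,4}  [seen]
{1,2,3,4} --b--> {0,1,2,3,4}  [seen]
{1,2,3,4} --c--> {0,1,2,3,4}  [seen]
Reachable DFA states: {0,3,4}, {1,3,4}, {0,1,2,3,4}, {1,2,3,4}.

4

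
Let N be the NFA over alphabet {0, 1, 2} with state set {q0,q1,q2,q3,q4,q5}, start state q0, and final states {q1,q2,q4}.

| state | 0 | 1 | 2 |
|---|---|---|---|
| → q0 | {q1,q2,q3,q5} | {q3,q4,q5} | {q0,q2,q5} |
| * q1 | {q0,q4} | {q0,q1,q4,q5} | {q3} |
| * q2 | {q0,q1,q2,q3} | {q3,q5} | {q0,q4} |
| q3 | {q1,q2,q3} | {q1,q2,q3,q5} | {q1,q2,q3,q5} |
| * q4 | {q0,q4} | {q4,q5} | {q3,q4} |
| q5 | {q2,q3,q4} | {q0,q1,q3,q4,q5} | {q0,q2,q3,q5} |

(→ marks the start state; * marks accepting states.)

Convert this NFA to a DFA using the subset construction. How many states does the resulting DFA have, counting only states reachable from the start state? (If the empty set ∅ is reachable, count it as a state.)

8

Start state of the DFA: {q0}.
{q0} --0--> {q1,q2,q3,q5}  [new]
{q0} --1--> {q3,q4,q5}  [new]
{q0} --2--> {q0,q2,q5}  [new]
{q1,q2,q3,q5} --0--> {q0,q1,q2,q3,q4}  [new]
{q1,q2,q3,q5} --1--> {q0,q1,q2,q3,q4,q5}  [new]
{q1,q2,q3,q5} --2--> {q0,q1,q2,q3,q4,q5}  [seen]
{q3,q4,q5} --0--> {q0,q1,q2,q3,q4}  [seen]
{q3,q4,q5} --1--> {q0,q1,q2,q3,q4,q5}  [seen]
{q3,q4,q5} --2--> {q0,q1,q2,q3,q4,q5}  [seen]
{q0,q2,q5} --0--> {q0,q1,q2,q3,q4,q5}  [seen]
{q0,q2,q5} --1--> {q0,q1,q3,q4,q5}  [new]
{q0,q2,q5} --2--> {q0,q2,q3,q4,q5}  [new]
{q0,q1,q2,q3,q4} --0--> {q0,q1,q2,q3,q4,q5}  [seen]
{q0,q1,q2,q3,q4} --1--> {q0,q1,q2,q3,q4,q5}  [seen]
{q0,q1,q2,q3,q4} --2--> {q0,q1,q2,q3,q4,q5}  [seen]
{q0,q1,q2,q3,q4,q5} --0--> {q0,q1,q2,q3,q4,q5}  [seen]
{q0,q1,q2,q3,q4,q5} --1--> {q0,q1,q2,q3,q4,q5}  [seen]
{q0,q1,q2,q3,q4,q5} --2--> {q0,q1,q2,q3,q4,q5}  [seen]
{q0,q1,q3,q4,q5} --0--> {q0,q1,q2,q3,q4,q5}  [seen]
{q0,q1,q3,q4,q5} --1--> {q0,q1,q2,q3,q4,q5}  [seen]
{q0,q1,q3,q4,q5} --2--> {q0,q1,q2,q3,q4,q5}  [seen]
{q0,q2,q3,q4,q5} --0--> {q0,q1,q2,q3,q4,q5}  [seen]
{q0,q2,q3,q4,q5} --1--> {q0,q1,q2,q3,q4,q5}  [seen]
{q0,q2,q3,q4,q5} --2--> {q0,q1,q2,q3,q4,q5}  [seen]
Reachable DFA states: {q0}, {q1,q2,q3,q5}, {q3,q4,q5}, {q0,q2,q5}, {q0,q1,q2,q3,q4}, {q0,q1,q2,q3,q4,q5}, {q0,q1,q3,q4,q5}, {q0,q2,q3,q4,q5}.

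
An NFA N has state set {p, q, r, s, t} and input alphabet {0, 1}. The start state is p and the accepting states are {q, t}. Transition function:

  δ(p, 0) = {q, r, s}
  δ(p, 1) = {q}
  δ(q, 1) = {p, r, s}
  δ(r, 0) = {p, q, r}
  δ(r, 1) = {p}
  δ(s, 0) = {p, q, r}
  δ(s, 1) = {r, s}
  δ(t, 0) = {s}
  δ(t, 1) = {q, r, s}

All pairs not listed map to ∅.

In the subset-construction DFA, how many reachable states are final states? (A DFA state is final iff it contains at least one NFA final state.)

4

Start state of the DFA: {p}.
{p} --0--> {q, r, s}  [new]
{p} --1--> {q}  [new]
{q, r, s} --0--> {p, q, r}  [new]
{q, r, s} --1--> {p, r, s}  [new]
{q} --0--> ∅  [new]
{q} --1--> {p, r, s}  [seen]
{p, q, r} --0--> {p, q, r, s}  [new]
{p, q, r} --1--> {p, q, r, s}  [seen]
{p, r, s} --0--> {p, q, r, s}  [seen]
{p, r, s} --1--> {p, q, r, s}  [seen]
∅ --0--> ∅  [seen]
∅ --1--> ∅  [seen]
{p, q, r, s} --0--> {p, q, r, s}  [seen]
{p, q, r, s} --1--> {p, q, r, s}  [seen]
Reachable DFA states: {p}, {q, r, s}, {q}, {p, q, r}, {p, r, s}, ∅, {p, q, r, s}.
Accepting DFA states (contain an NFA accepting state): {q, r, s}, {q}, {p, q, r}, {p, q, r, s}.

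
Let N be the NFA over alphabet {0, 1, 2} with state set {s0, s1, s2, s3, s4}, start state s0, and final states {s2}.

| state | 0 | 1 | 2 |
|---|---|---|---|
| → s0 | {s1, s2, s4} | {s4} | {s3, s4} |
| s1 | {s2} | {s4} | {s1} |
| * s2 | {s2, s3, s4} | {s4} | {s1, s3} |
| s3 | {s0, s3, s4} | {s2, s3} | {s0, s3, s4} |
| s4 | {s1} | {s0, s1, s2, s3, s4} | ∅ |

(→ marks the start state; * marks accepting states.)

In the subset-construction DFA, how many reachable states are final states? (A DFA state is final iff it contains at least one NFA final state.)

6

Start state of the DFA: {s0}.
{s0} --0--> {s1, s2, s4}  [new]
{s0} --1--> {s4}  [new]
{s0} --2--> {s3, s4}  [new]
{s1, s2, s4} --0--> {s1, s2, s3, s4}  [new]
{s1, s2, s4} --1--> {s0, s1, s2, s3, s4}  [new]
{s1, s2, s4} --2--> {s1, s3}  [new]
{s4} --0--> {s1}  [new]
{s4} --1--> {s0, s1, s2, s3, s4}  [seen]
{s4} --2--> ∅  [new]
{s3, s4} --0--> {s0, s1, s3, s4}  [new]
{s3, s4} --1--> {s0, s1, s2, s3, s4}  [seen]
{s3, s4} --2--> {s0, s3, s4}  [new]
{s1, s2, s3, s4} --0--> {s0, s1, s2, s3, s4}  [seen]
{s1, s2, s3, s4} --1--> {s0, s1, s2, s3, s4}  [seen]
{s1, s2, s3, s4} --2--> {s0, s1, s3, s4}  [seen]
{s0, s1, s2, s3, s4} --0--> {s0, s1, s2, s3, s4}  [seen]
{s0, s1, s2, s3, s4} --1--> {s0, s1, s2, s3, s4}  [seen]
{s0, s1, s2, s3, s4} --2--> {s0, s1, s3, s4}  [seen]
{s1, s3} --0--> {s0, s2, s3, s4}  [new]
{s1, s3} --1--> {s2, s3, s4}  [new]
{s1, s3} --2--> {s0, s1, s3, s4}  [seen]
{s1} --0--> {s2}  [new]
{s1} --1--> {s4}  [seen]
{s1} --2--> {s1}  [seen]
∅ --0--> ∅  [seen]
∅ --1--> ∅  [seen]
∅ --2--> ∅  [seen]
{s0, s1, s3, s4} --0--> {s0, s1, s2, s3, s4}  [seen]
{s0, s1, s3, s4} --1--> {s0, s1, s2, s3, s4}  [seen]
{s0, s1, s3, s4} --2--> {s0, s1, s3, s4}  [seen]
{s0, s3, s4} --0--> {s0, s1, s2, s3, s4}  [seen]
{s0, s3, s4} --1--> {s0, s1, s2, s3, s4}  [seen]
{s0, s3, s4} --2--> {s0, s3, s4}  [seen]
{s0, s2, s3, s4} --0--> {s0, s1, s2, s3, s4}  [seen]
{s0, s2, s3, s4} --1--> {s0, s1, s2, s3, s4}  [seen]
{s0, s2, s3, s4} --2--> {s0, s1, s3, s4}  [seen]
{s2, s3, s4} --0--> {s0, s1, s2, s3, s4}  [seen]
{s2, s3, s4} --1--> {s0, s1, s2, s3, s4}  [seen]
{s2, s3, s4} --2--> {s0, s1, s3, s4}  [seen]
{s2} --0--> {s2, s3, s4}  [seen]
{s2} --1--> {s4}  [seen]
{s2} --2--> {s1, s3}  [seen]
Reachable DFA states: {s0}, {s1, s2, s4}, {s4}, {s3, s4}, {s1, s2, s3, s4}, {s0, s1, s2, s3, s4}, {s1, s3}, {s1}, ∅, {s0, s1, s3, s4}, {s0, s3, s4}, {s0, s2, s3, s4}, {s2, s3, s4}, {s2}.
Accepting DFA states (contain an NFA accepting state): {s1, s2, s4}, {s1, s2, s3, s4}, {s0, s1, s2, s3, s4}, {s0, s2, s3, s4}, {s2, s3, s4}, {s2}.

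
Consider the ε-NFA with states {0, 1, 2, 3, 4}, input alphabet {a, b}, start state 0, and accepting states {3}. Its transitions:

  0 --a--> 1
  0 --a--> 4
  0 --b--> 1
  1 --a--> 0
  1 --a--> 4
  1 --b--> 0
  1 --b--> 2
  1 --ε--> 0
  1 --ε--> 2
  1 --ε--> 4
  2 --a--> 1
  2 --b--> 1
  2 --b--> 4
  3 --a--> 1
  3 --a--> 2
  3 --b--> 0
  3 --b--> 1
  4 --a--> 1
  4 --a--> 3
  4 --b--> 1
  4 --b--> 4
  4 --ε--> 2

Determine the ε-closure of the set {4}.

{2, 4}

Begin with {4}.
4 →ε {2}; add 2.
ε-closure = {2, 4}.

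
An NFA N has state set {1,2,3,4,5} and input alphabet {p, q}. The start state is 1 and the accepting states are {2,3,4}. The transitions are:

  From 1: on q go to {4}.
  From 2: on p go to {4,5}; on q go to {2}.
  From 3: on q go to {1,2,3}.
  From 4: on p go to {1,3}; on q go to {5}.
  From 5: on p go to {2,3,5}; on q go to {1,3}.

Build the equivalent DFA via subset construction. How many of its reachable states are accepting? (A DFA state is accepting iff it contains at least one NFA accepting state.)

11

Start state of the DFA: {1}.
{1} --p--> ∅  [new]
{1} --q--> {4}  [new]
∅ --p--> ∅  [seen]
∅ --q--> ∅  [seen]
{4} --p--> {1,3}  [new]
{4} --q--> {5}  [new]
{1,3} --p--> ∅  [seen]
{1,3} --q--> {1,2,3,4}  [new]
{5} --p--> {2,3,5}  [new]
{5} --q--> {1,3}  [seen]
{1,2,3,4} --p--> {1,3,4,5}  [new]
{1,2,3,4} --q--> {1,2,3,4,5}  [new]
{2,3,5} --p--> {2,3,4,5}  [new]
{2,3,5} --q--> {1,2,3}  [new]
{1,3,4,5} --p--> {1,2,3,5}  [new]
{1,3,4,5} --q--> {1,2,3,4,5}  [seen]
{1,2,3,4,5} --p--> {1,2,3,4,5}  [seen]
{1,2,3,4,5} --q--> {1,2,3,4,5}  [seen]
{2,3,4,5} --p--> {1,2,3,4,5}  [seen]
{2,3,4,5} --q--> {1,2,3,5}  [seen]
{1,2,3} --p--> {4,5}  [new]
{1,2,3} --q--> {1,2,3,4}  [seen]
{1,2,3,5} --p--> {2,3,4,5}  [seen]
{1,2,3,5} --q--> {1,2,3,4}  [seen]
{4,5} --p--> {1,2,3,5}  [seen]
{4,5} --q--> {1,3,5}  [new]
{1,3,5} --p--> {2,3,5}  [seen]
{1,3,5} --q--> {1,2,3,4}  [seen]
Reachable DFA states: {1}, ∅, {4}, {1,3}, {5}, {1,2,3,4}, {2,3,5}, {1,3,4,5}, {1,2,3,4,5}, {2,3,4,5}, {1,2,3}, {1,2,3,5}, {4,5}, {1,3,5}.
Accepting DFA states (contain an NFA accepting state): {4}, {1,3}, {1,2,3,4}, {2,3,5}, {1,3,4,5}, {1,2,3,4,5}, {2,3,4,5}, {1,2,3}, {1,2,3,5}, {4,5}, {1,3,5}.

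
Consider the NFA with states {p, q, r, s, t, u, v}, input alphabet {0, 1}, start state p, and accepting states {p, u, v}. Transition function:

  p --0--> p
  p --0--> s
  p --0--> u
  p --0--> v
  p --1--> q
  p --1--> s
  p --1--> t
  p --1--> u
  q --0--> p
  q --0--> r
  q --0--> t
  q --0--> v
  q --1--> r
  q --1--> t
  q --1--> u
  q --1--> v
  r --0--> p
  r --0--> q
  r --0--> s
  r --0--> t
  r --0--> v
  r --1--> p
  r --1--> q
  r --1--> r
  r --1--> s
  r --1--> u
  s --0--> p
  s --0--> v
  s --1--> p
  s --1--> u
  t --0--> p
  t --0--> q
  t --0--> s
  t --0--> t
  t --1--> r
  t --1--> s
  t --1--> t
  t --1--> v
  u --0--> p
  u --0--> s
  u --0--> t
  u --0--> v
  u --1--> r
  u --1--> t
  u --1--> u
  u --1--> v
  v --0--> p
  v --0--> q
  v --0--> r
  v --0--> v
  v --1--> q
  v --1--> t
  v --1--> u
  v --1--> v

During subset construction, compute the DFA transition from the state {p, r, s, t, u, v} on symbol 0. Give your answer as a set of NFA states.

{p, q, r, s, t, u, v}

δ(p,0) = {p, s, u, v}; δ(r,0) = {p, q, s, t, v}; δ(s,0) = {p, v}; δ(t,0) = {p, q, s, t}; δ(u,0) = {p, s, t, v}; δ(v,0) = {p, q, r, v}.
Union: {p, q, r, s, t, u, v}.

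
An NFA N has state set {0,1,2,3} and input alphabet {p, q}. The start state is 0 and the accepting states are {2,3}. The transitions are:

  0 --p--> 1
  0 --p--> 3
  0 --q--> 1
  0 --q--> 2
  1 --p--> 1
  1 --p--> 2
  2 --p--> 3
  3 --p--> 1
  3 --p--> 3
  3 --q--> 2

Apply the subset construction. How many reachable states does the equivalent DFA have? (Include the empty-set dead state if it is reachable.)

Start state of the DFA: {0}.
{0} --p--> {1,3}  [new]
{0} --q--> {1,2}  [new]
{1,3} --p--> {1,2,3}  [new]
{1,3} --q--> {2}  [new]
{1,2} --p--> {1,2,3}  [seen]
{1,2} --q--> ∅  [new]
{1,2,3} --p--> {1,2,3}  [seen]
{1,2,3} --q--> {2}  [seen]
{2} --p--> {3}  [new]
{2} --q--> ∅  [seen]
∅ --p--> ∅  [seen]
∅ --q--> ∅  [seen]
{3} --p--> {1,3}  [seen]
{3} --q--> {2}  [seen]
Reachable DFA states: {0}, {1,3}, {1,2}, {1,2,3}, {2}, ∅, {3}.

7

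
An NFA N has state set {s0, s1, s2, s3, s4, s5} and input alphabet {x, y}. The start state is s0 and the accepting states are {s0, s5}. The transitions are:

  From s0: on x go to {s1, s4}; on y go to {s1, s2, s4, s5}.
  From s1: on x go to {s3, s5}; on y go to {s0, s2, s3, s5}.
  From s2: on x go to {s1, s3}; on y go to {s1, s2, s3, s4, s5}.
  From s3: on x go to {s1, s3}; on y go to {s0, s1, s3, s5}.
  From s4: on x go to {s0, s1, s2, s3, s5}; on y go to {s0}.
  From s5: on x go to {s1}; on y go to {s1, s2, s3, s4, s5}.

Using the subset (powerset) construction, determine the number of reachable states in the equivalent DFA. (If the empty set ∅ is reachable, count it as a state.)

8

Start state of the DFA: {s0}.
{s0} --x--> {s1, s4}  [new]
{s0} --y--> {s1, s2, s4, s5}  [new]
{s1, s4} --x--> {s0, s1, s2, s3, s5}  [new]
{s1, s4} --y--> {s0, s2, s3, s5}  [new]
{s1, s2, s4, s5} --x--> {s0, s1, s2, s3, s5}  [seen]
{s1, s2, s4, s5} --y--> {s0, s1, s2, s3, s4, s5}  [new]
{s0, s1, s2, s3, s5} --x--> {s1, s3, s4, s5}  [new]
{s0, s1, s2, s3, s5} --y--> {s0, s1, s2, s3, s4, s5}  [seen]
{s0, s2, s3, s5} --x--> {s1, s3, s4}  [new]
{s0, s2, s3, s5} --y--> {s0, s1, s2, s3, s4, s5}  [seen]
{s0, s1, s2, s3, s4, s5} --x--> {s0, s1, s2, s3, s4, s5}  [seen]
{s0, s1, s2, s3, s4, s5} --y--> {s0, s1, s2, s3, s4, s5}  [seen]
{s1, s3, s4, s5} --x--> {s0, s1, s2, s3, s5}  [seen]
{s1, s3, s4, s5} --y--> {s0, s1, s2, s3, s4, s5}  [seen]
{s1, s3, s4} --x--> {s0, s1, s2, s3, s5}  [seen]
{s1, s3, s4} --y--> {s0, s1, s2, s3, s5}  [seen]
Reachable DFA states: {s0}, {s1, s4}, {s1, s2, s4, s5}, {s0, s1, s2, s3, s5}, {s0, s2, s3, s5}, {s0, s1, s2, s3, s4, s5}, {s1, s3, s4, s5}, {s1, s3, s4}.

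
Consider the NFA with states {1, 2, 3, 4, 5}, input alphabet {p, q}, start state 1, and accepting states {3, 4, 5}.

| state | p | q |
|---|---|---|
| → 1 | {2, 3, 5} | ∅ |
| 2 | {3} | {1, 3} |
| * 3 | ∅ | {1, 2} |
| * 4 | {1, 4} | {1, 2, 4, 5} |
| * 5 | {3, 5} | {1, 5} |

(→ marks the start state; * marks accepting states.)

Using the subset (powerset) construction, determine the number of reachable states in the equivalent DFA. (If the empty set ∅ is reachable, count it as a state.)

7

Start state of the DFA: {1}.
{1} --p--> {2, 3, 5}  [new]
{1} --q--> ∅  [new]
{2, 3, 5} --p--> {3, 5}  [new]
{2, 3, 5} --q--> {1, 2, 3, 5}  [new]
∅ --p--> ∅  [seen]
∅ --q--> ∅  [seen]
{3, 5} --p--> {3, 5}  [seen]
{3, 5} --q--> {1, 2, 5}  [new]
{1, 2, 3, 5} --p--> {2, 3, 5}  [seen]
{1, 2, 3, 5} --q--> {1, 2, 3, 5}  [seen]
{1, 2, 5} --p--> {2, 3, 5}  [seen]
{1, 2, 5} --q--> {1, 3, 5}  [new]
{1, 3, 5} --p--> {2, 3, 5}  [seen]
{1, 3, 5} --q--> {1, 2, 5}  [seen]
Reachable DFA states: {1}, {2, 3, 5}, ∅, {3, 5}, {1, 2, 3, 5}, {1, 2, 5}, {1, 3, 5}.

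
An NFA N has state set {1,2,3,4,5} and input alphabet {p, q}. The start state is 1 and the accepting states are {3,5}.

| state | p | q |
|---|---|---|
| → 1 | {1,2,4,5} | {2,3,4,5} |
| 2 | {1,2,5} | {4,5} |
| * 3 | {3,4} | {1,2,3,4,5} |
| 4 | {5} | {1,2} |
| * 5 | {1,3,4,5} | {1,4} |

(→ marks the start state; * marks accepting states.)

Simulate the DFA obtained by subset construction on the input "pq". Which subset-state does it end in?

{1,2,3,4,5}

Start: {1}.
δ(1,p) = {1,2,4,5}.
Union: {1,2,4,5}.
After p: {1,2,4,5}.
δ(1,q) = {2,3,4,5}; δ(2,q) = {4,5}; δ(4,q) = {1,2}; δ(5,q) = {1,4}.
Union: {1,2,3,4,5}.
After q: {1,2,3,4,5}.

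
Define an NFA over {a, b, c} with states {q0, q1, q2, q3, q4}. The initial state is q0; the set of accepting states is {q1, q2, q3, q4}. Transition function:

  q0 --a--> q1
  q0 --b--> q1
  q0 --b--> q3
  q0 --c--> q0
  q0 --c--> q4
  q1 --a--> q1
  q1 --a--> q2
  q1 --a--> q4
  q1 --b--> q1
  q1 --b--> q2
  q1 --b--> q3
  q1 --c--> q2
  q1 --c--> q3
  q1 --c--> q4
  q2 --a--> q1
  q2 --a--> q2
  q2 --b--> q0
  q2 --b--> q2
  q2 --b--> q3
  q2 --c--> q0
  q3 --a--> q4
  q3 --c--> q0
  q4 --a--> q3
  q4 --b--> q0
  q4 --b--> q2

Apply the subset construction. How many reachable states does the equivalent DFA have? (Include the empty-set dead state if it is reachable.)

11

Start state of the DFA: {q0}.
{q0} --a--> {q1}  [new]
{q0} --b--> {q1, q3}  [new]
{q0} --c--> {q0, q4}  [new]
{q1} --a--> {q1, q2, q4}  [new]
{q1} --b--> {q1, q2, q3}  [new]
{q1} --c--> {q2, q3, q4}  [new]
{q1, q3} --a--> {q1, q2, q4}  [seen]
{q1, q3} --b--> {q1, q2, q3}  [seen]
{q1, q3} --c--> {q0, q2, q3, q4}  [new]
{q0, q4} --a--> {q1, q3}  [seen]
{q0, q4} --b--> {q0, q1, q2, q3}  [new]
{q0, q4} --c--> {q0, q4}  [seen]
{q1, q2, q4} --a--> {q1, q2, q3, q4}  [new]
{q1, q2, q4} --b--> {q0, q1, q2, q3}  [seen]
{q1, q2, q4} --c--> {q0, q2, q3, q4}  [seen]
{q1, q2, q3} --a--> {q1, q2, q4}  [seen]
{q1, q2, q3} --b--> {q0, q1, q2, q3}  [seen]
{q1, q2, q3} --c--> {q0, q2, q3, q4}  [seen]
{q2, q3, q4} --a--> {q1, q2, q3, q4}  [seen]
{q2, q3, q4} --b--> {q0, q2, q3}  [new]
{q2, q3, q4} --c--> {q0}  [seen]
{q0, q2, q3, q4} --a--> {q1, q2, q3, q4}  [seen]
{q0, q2, q3, q4} --b--> {q0, q1, q2, q3}  [seen]
{q0, q2, q3, q4} --c--> {q0, q4}  [seen]
{q0, q1, q2, q3} --a--> {q1, q2, q4}  [seen]
{q0, q1, q2, q3} --b--> {q0, q1, q2, q3}  [seen]
{q0, q1, q2, q3} --c--> {q0, q2, q3, q4}  [seen]
{q1, q2, q3, q4} --a--> {q1, q2, q3, q4}  [seen]
{q1, q2, q3, q4} --b--> {q0, q1, q2, q3}  [seen]
{q1, q2, q3, q4} --c--> {q0, q2, q3, q4}  [seen]
{q0, q2, q3} --a--> {q1, q2, q4}  [seen]
{q0, q2, q3} --b--> {q0, q1, q2, q3}  [seen]
{q0, q2, q3} --c--> {q0, q4}  [seen]
Reachable DFA states: {q0}, {q1}, {q1, q3}, {q0, q4}, {q1, q2, q4}, {q1, q2, q3}, {q2, q3, q4}, {q0, q2, q3, q4}, {q0, q1, q2, q3}, {q1, q2, q3, q4}, {q0, q2, q3}.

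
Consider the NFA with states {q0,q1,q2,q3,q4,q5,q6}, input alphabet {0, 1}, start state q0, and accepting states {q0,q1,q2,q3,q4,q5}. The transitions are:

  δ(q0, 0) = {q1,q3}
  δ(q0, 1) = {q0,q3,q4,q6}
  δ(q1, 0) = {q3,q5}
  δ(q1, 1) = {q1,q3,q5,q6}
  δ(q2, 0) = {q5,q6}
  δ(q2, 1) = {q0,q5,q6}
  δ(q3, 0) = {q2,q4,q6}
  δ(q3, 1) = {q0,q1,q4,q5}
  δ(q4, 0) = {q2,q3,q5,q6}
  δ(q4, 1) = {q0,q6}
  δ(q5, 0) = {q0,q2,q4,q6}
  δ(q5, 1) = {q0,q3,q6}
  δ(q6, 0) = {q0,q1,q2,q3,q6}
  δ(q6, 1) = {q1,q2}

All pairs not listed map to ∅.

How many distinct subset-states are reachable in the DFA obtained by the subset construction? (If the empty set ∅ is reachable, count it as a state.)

6

Start state of the DFA: {q0}.
{q0} --0--> {q1,q3}  [new]
{q0} --1--> {q0,q3,q4,q6}  [new]
{q1,q3} --0--> {q2,q3,q4,q5,q6}  [new]
{q1,q3} --1--> {q0,q1,q3,q4,q5,q6}  [new]
{q0,q3,q4,q6} --0--> {q0,q1,q2,q3,q4,q5,q6}  [new]
{q0,q3,q4,q6} --1--> {q0,q1,q2,q3,q4,q5,q6}  [seen]
{q2,q3,q4,q5,q6} --0--> {q0,q1,q2,q3,q4,q5,q6}  [seen]
{q2,q3,q4,q5,q6} --1--> {q0,q1,q2,q3,q4,q5,q6}  [seen]
{q0,q1,q3,q4,q5,q6} --0--> {q0,q1,q2,q3,q4,q5,q6}  [seen]
{q0,q1,q3,q4,q5,q6} --1--> {q0,q1,q2,q3,q4,q5,q6}  [seen]
{q0,q1,q2,q3,q4,q5,q6} --0--> {q0,q1,q2,q3,q4,q5,q6}  [seen]
{q0,q1,q2,q3,q4,q5,q6} --1--> {q0,q1,q2,q3,q4,q5,q6}  [seen]
Reachable DFA states: {q0}, {q1,q3}, {q0,q3,q4,q6}, {q2,q3,q4,q5,q6}, {q0,q1,q3,q4,q5,q6}, {q0,q1,q2,q3,q4,q5,q6}.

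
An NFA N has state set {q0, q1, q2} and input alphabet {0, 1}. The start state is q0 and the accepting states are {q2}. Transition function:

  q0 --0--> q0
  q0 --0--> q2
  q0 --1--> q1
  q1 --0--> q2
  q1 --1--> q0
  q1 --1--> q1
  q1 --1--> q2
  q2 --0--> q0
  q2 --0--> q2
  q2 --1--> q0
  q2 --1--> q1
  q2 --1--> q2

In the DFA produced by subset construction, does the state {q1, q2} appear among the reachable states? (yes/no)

no

Start state of the DFA: {q0}.
{q0} --0--> {q0, q2}  [new]
{q0} --1--> {q1}  [new]
{q0, q2} --0--> {q0, q2}  [seen]
{q0, q2} --1--> {q0, q1, q2}  [new]
{q1} --0--> {q2}  [new]
{q1} --1--> {q0, q1, q2}  [seen]
{q0, q1, q2} --0--> {q0, q2}  [seen]
{q0, q1, q2} --1--> {q0, q1, q2}  [seen]
{q2} --0--> {q0, q2}  [seen]
{q2} --1--> {q0, q1, q2}  [seen]
Reachable DFA states: {q0}, {q0, q2}, {q1}, {q0, q1, q2}, {q2}.
{q1, q2} is not among them.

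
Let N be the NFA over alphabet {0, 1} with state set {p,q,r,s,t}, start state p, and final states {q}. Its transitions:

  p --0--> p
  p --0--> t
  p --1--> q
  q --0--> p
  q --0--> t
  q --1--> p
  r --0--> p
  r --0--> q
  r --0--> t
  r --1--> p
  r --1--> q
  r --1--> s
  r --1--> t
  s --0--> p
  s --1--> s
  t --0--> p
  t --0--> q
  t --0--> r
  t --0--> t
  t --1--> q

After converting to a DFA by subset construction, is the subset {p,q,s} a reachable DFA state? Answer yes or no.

yes

Start state of the DFA: {p}.
{p} --0--> {p,t}  [new]
{p} --1--> {q}  [new]
{p,t} --0--> {p,q,r,t}  [new]
{p,t} --1--> {q}  [seen]
{q} --0--> {p,t}  [seen]
{q} --1--> {p}  [seen]
{p,q,r,t} --0--> {p,q,r,t}  [seen]
{p,q,r,t} --1--> {p,q,s,t}  [new]
{p,q,s,t} --0--> {p,q,r,t}  [seen]
{p,q,s,t} --1--> {p,q,s}  [new]
{p,q,s} --0--> {p,t}  [seen]
{p,q,s} --1--> {p,q,s}  [seen]
Reachable DFA states: {p}, {p,t}, {q}, {p,q,r,t}, {p,q,s,t}, {p,q,s}.
{p,q,s} is among them.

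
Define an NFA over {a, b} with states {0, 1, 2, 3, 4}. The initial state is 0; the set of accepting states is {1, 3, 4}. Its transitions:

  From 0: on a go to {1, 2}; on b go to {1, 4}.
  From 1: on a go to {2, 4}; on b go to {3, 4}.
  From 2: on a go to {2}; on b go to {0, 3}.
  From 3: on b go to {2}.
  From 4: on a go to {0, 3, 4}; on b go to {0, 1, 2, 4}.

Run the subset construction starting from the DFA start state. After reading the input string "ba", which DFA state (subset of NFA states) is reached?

{0, 2, 3, 4}

Start: {0}.
δ(0,b) = {1, 4}.
Union: {1, 4}.
After b: {1, 4}.
δ(1,a) = {2, 4}; δ(4,a) = {0, 3, 4}.
Union: {0, 2, 3, 4}.
After a: {0, 2, 3, 4}.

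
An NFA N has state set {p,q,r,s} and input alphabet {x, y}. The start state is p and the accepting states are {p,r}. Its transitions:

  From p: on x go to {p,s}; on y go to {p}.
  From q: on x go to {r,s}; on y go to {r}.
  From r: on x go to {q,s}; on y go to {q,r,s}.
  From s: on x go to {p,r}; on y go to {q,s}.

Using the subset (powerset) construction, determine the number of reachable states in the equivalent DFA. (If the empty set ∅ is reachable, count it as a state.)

Start state of the DFA: {p}.
{p} --x--> {p,s}  [new]
{p} --y--> {p}  [seen]
{p,s} --x--> {p,r,s}  [new]
{p,s} --y--> {p,q,s}  [new]
{p,r,s} --x--> {p,q,r,s}  [new]
{p,r,s} --y--> {p,q,r,s}  [seen]
{p,q,s} --x--> {p,r,s}  [seen]
{p,q,s} --y--> {p,q,r,s}  [seen]
{p,q,r,s} --x--> {p,q,r,s}  [seen]
{p,q,r,s} --y--> {p,q,r,s}  [seen]
Reachable DFA states: {p}, {p,s}, {p,r,s}, {p,q,s}, {p,q,r,s}.

5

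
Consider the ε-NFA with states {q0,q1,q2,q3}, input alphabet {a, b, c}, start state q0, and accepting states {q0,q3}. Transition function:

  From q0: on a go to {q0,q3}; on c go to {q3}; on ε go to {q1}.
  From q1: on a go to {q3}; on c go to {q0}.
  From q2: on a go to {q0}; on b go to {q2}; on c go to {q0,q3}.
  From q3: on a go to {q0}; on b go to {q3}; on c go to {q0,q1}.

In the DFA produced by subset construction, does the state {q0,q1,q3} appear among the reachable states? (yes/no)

yes

Start state of the DFA: {q0,q1} (ε-closure of the NFA start).
{q0,q1} --a--> {q0,q1,q3}  [new]
{q0,q1} --b--> ∅  [new]
{q0,q1} --c--> {q0,q1,q3}  [seen]
{q0,q1,q3} --a--> {q0,q1,q3}  [seen]
{q0,q1,q3} --b--> {q3}  [new]
{q0,q1,q3} --c--> {q0,q1,q3}  [seen]
∅ --a--> ∅  [seen]
∅ --b--> ∅  [seen]
∅ --c--> ∅  [seen]
{q3} --a--> {q0,q1}  [seen]
{q3} --b--> {q3}  [seen]
{q3} --c--> {q0,q1}  [seen]
Reachable DFA states: {q0,q1}, {q0,q1,q3}, ∅, {q3}.
{q0,q1,q3} is among them.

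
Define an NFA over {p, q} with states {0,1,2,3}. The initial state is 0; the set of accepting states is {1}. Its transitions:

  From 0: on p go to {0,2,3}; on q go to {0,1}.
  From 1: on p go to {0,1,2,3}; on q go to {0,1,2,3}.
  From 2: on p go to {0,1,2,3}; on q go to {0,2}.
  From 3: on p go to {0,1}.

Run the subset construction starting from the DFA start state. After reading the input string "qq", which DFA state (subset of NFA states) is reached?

Start: {0}.
δ(0,q) = {0,1}.
Union: {0,1}.
After q: {0,1}.
δ(0,q) = {0,1}; δ(1,q) = {0,1,2,3}.
Union: {0,1,2,3}.
After q: {0,1,2,3}.

{0,1,2,3}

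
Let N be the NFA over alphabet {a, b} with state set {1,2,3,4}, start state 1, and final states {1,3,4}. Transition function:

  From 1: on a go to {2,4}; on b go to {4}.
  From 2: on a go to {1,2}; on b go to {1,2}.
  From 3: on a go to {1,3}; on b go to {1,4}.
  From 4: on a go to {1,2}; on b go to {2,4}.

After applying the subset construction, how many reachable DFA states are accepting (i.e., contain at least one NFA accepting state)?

5

Start state of the DFA: {1}.
{1} --a--> {2,4}  [new]
{1} --b--> {4}  [new]
{2,4} --a--> {1,2}  [new]
{2,4} --b--> {1,2,4}  [new]
{4} --a--> {1,2}  [seen]
{4} --b--> {2,4}  [seen]
{1,2} --a--> {1,2,4}  [seen]
{1,2} --b--> {1,2,4}  [seen]
{1,2,4} --a--> {1,2,4}  [seen]
{1,2,4} --b--> {1,2,4}  [seen]
Reachable DFA states: {1}, {2,4}, {4}, {1,2}, {1,2,4}.
Accepting DFA states (contain an NFA accepting state): {1}, {2,4}, {4}, {1,2}, {1,2,4}.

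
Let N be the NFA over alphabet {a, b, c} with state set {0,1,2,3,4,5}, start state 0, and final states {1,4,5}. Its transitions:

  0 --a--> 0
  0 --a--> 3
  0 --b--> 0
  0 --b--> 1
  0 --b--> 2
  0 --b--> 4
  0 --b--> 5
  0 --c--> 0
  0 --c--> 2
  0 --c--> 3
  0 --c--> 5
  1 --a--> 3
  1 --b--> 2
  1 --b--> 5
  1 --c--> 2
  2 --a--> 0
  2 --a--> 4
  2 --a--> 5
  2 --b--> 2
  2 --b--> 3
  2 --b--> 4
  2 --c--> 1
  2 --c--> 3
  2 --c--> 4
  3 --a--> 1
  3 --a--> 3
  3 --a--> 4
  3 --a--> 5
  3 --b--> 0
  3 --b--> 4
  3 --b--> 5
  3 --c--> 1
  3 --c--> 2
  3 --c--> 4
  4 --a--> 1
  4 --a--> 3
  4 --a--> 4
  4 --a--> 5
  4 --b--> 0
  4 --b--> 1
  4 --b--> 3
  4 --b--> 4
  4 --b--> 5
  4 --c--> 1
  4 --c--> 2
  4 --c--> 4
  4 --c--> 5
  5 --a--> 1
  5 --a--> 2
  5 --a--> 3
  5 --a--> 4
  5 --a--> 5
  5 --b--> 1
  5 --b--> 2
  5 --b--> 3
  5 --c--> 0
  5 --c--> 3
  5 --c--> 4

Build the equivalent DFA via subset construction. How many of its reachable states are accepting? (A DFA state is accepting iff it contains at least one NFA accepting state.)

4

Start state of the DFA: {0}.
{0} --a--> {0,3}  [new]
{0} --b--> {0,1,2,4,5}  [new]
{0} --c--> {0,2,3,5}  [new]
{0,3} --a--> {0,1,3,4,5}  [new]
{0,3} --b--> {0,1,2,4,5}  [seen]
{0,3} --c--> {0,1,2,3,4,5}  [new]
{0,1,2,4,5} --a--> {0,1,2,3,4,5}  [seen]
{0,1,2,4,5} --b--> {0,1,2,3,4,5}  [seen]
{0,1,2,4,5} --c--> {0,1,2,3,4,5}  [seen]
{0,2,3,5} --a--> {0,1,2,3,4,5}  [seen]
{0,2,3,5} --b--> {0,1,2,3,4,5}  [seen]
{0,2,3,5} --c--> {0,1,2,3,4,5}  [seen]
{0,1,3,4,5} --a--> {0,1,2,3,4,5}  [seen]
{0,1,3,4,5} --b--> {0,1,2,3,4,5}  [seen]
{0,1,3,4,5} --c--> {0,1,2,3,4,5}  [seen]
{0,1,2,3,4,5} --a--> {0,1,2,3,4,5}  [seen]
{0,1,2,3,4,5} --b--> {0,1,2,3,4,5}  [seen]
{0,1,2,3,4,5} --c--> {0,1,2,3,4,5}  [seen]
Reachable DFA states: {0}, {0,3}, {0,1,2,4,5}, {0,2,3,5}, {0,1,3,4,5}, {0,1,2,3,4,5}.
Accepting DFA states (contain an NFA accepting state): {0,1,2,4,5}, {0,2,3,5}, {0,1,3,4,5}, {0,1,2,3,4,5}.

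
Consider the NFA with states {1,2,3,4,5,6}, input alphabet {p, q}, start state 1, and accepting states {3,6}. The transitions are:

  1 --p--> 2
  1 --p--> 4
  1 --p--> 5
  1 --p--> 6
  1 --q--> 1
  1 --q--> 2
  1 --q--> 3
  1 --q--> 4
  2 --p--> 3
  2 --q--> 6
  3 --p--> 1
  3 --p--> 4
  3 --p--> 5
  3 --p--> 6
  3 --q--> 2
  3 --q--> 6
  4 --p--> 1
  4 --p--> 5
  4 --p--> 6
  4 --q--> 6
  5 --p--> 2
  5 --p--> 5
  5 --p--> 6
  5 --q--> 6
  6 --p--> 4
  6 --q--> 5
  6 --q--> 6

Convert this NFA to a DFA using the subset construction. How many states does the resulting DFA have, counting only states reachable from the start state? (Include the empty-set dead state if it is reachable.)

6

Start state of the DFA: {1}.
{1} --p--> {2,4,5,6}  [new]
{1} --q--> {1,2,3,4}  [new]
{2,4,5,6} --p--> {1,2,3,4,5,6}  [new]
{2,4,5,6} --q--> {5,6}  [new]
{1,2,3,4} --p--> {1,2,3,4,5,6}  [seen]
{1,2,3,4} --q--> {1,2,3,4,6}  [new]
{1,2,3,4,5,6} --p--> {1,2,3,4,5,6}  [seen]
{1,2,3,4,5,6} --q--> {1,2,3,4,5,6}  [seen]
{5,6} --p--> {2,4,5,6}  [seen]
{5,6} --q--> {5,6}  [seen]
{1,2,3,4,6} --p--> {1,2,3,4,5,6}  [seen]
{1,2,3,4,6} --q--> {1,2,3,4,5,6}  [seen]
Reachable DFA states: {1}, {2,4,5,6}, {1,2,3,4}, {1,2,3,4,5,6}, {5,6}, {1,2,3,4,6}.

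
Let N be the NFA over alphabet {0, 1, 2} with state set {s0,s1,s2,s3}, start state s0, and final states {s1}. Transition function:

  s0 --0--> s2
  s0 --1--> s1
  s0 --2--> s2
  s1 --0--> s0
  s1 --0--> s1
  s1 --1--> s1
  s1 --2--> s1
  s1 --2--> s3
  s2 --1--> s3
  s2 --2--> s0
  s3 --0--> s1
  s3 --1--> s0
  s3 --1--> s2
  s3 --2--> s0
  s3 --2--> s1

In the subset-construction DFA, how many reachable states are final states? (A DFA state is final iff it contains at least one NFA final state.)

Start state of the DFA: {s0}.
{s0} --0--> {s2}  [new]
{s0} --1--> {s1}  [new]
{s0} --2--> {s2}  [seen]
{s2} --0--> ∅  [new]
{s2} --1--> {s3}  [new]
{s2} --2--> {s0}  [seen]
{s1} --0--> {s0,s1}  [new]
{s1} --1--> {s1}  [seen]
{s1} --2--> {s1,s3}  [new]
∅ --0--> ∅  [seen]
∅ --1--> ∅  [seen]
∅ --2--> ∅  [seen]
{s3} --0--> {s1}  [seen]
{s3} --1--> {s0,s2}  [new]
{s3} --2--> {s0,s1}  [seen]
{s0,s1} --0--> {s0,s1,s2}  [new]
{s0,s1} --1--> {s1}  [seen]
{s0,s1} --2--> {s1,s2,s3}  [new]
{s1,s3} --0--> {s0,s1}  [seen]
{s1,s3} --1--> {s0,s1,s2}  [seen]
{s1,s3} --2--> {s0,s1,s3}  [new]
{s0,s2} --0--> {s2}  [seen]
{s0,s2} --1--> {s1,s3}  [seen]
{s0,s2} --2--> {s0,s2}  [seen]
{s0,s1,s2} --0--> {s0,s1,s2}  [seen]
{s0,s1,s2} --1--> {s1,s3}  [seen]
{s0,s1,s2} --2--> {s0,s1,s2,s3}  [new]
{s1,s2,s3} --0--> {s0,s1}  [seen]
{s1,s2,s3} --1--> {s0,s1,s2,s3}  [seen]
{s1,s2,s3} --2--> {s0,s1,s3}  [seen]
{s0,s1,s3} --0--> {s0,s1,s2}  [seen]
{s0,s1,s3} --1--> {s0,s1,s2}  [seen]
{s0,s1,s3} --2--> {s0,s1,s2,s3}  [seen]
{s0,s1,s2,s3} --0--> {s0,s1,s2}  [seen]
{s0,s1,s2,s3} --1--> {s0,s1,s2,s3}  [seen]
{s0,s1,s2,s3} --2--> {s0,s1,s2,s3}  [seen]
Reachable DFA states: {s0}, {s2}, {s1}, ∅, {s3}, {s0,s1}, {s1,s3}, {s0,s2}, {s0,s1,s2}, {s1,s2,s3}, {s0,s1,s3}, {s0,s1,s2,s3}.
Accepting DFA states (contain an NFA accepting state): {s1}, {s0,s1}, {s1,s3}, {s0,s1,s2}, {s1,s2,s3}, {s0,s1,s3}, {s0,s1,s2,s3}.

7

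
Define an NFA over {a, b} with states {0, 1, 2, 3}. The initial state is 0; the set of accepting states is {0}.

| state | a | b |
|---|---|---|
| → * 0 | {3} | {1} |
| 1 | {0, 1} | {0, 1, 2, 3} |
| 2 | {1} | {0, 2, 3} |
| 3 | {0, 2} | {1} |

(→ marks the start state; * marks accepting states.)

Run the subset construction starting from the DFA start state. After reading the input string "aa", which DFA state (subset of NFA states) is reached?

Start: {0}.
δ(0,a) = {3}.
Union: {3}.
After a: {3}.
δ(3,a) = {0, 2}.
Union: {0, 2}.
After a: {0, 2}.

{0, 2}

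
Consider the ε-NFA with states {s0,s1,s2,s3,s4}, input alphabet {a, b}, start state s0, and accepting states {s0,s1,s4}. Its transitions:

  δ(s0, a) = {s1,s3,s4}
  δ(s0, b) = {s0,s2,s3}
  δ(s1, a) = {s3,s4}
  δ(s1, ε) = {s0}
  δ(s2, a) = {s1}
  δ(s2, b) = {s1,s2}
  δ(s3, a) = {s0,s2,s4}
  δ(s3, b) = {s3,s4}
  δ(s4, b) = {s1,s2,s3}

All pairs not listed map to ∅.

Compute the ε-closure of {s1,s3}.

Begin with {s1,s3}.
s1 →ε {s0}; add s0.
ε-closure = {s0,s1,s3}.

{s0,s1,s3}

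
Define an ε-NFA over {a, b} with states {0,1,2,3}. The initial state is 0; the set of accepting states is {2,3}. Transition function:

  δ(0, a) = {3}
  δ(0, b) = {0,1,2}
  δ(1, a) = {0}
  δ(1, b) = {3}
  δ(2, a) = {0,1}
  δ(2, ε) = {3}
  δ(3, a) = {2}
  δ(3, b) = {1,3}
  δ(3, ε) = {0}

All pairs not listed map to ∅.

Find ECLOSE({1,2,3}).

{0,1,2,3}

Begin with {1,2,3}.
3 →ε {0}; add 0.
ε-closure = {0,1,2,3}.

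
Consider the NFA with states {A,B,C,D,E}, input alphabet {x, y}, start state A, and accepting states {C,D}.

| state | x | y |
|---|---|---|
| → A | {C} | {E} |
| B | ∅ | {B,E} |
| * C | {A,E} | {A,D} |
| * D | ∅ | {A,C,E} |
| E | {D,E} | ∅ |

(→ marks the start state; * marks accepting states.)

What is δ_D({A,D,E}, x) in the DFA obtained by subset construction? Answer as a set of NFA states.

{C,D,E}

δ(A,x) = {C}; δ(D,x) = ∅; δ(E,x) = {D,E}.
Union: {C,D,E}.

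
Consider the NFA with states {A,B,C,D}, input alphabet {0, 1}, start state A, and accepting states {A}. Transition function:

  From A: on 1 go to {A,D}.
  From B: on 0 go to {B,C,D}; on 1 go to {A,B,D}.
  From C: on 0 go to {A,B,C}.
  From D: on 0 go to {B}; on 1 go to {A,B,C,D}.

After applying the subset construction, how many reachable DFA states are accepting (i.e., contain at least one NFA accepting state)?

4

Start state of the DFA: {A}.
{A} --0--> ∅  [new]
{A} --1--> {A,D}  [new]
∅ --0--> ∅  [seen]
∅ --1--> ∅  [seen]
{A,D} --0--> {B}  [new]
{A,D} --1--> {A,B,C,D}  [new]
{B} --0--> {B,C,D}  [new]
{B} --1--> {A,B,D}  [new]
{A,B,C,D} --0--> {A,B,C,D}  [seen]
{A,B,C,D} --1--> {A,B,C,D}  [seen]
{B,C,D} --0--> {A,B,C,D}  [seen]
{B,C,D} --1--> {A,B,C,D}  [seen]
{A,B,D} --0--> {B,C,D}  [seen]
{A,B,D} --1--> {A,B,C,D}  [seen]
Reachable DFA states: {A}, ∅, {A,D}, {B}, {A,B,C,D}, {B,C,D}, {A,B,D}.
Accepting DFA states (contain an NFA accepting state): {A}, {A,D}, {A,B,C,D}, {A,B,D}.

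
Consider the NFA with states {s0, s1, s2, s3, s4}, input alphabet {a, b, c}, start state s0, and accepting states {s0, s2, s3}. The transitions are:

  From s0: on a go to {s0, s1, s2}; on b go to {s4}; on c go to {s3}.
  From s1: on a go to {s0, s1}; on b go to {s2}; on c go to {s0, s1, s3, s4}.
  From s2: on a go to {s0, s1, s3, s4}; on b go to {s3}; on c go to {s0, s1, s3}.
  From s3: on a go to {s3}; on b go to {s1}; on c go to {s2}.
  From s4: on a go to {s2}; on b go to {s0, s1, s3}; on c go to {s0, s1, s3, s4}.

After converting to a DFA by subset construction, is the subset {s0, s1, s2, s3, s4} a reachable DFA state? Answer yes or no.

yes

Start state of the DFA: {s0}.
{s0} --a--> {s0, s1, s2}  [new]
{s0} --b--> {s4}  [new]
{s0} --c--> {s3}  [new]
{s0, s1, s2} --a--> {s0, s1, s2, s3, s4}  [new]
{s0, s1, s2} --b--> {s2, s3, s4}  [new]
{s0, s1, s2} --c--> {s0, s1, s3, s4}  [new]
{s4} --a--> {s2}  [new]
{s4} --b--> {s0, s1, s3}  [new]
{s4} --c--> {s0, s1, s3, s4}  [seen]
{s3} --a--> {s3}  [seen]
{s3} --b--> {s1}  [new]
{s3} --c--> {s2}  [seen]
{s0, s1, s2, s3, s4} --a--> {s0, s1, s2, s3, s4}  [seen]
{s0, s1, s2, s3, s4} --b--> {s0, s1, s2, s3, s4}  [seen]
{s0, s1, s2, s3, s4} --c--> {s0, s1, s2, s3, s4}  [seen]
{s2, s3, s4} --a--> {s0, s1, s2, s3, s4}  [seen]
{s2, s3, s4} --b--> {s0, s1, s3}  [seen]
{s2, s3, s4} --c--> {s0, s1, s2, s3, s4}  [seen]
{s0, s1, s3, s4} --a--> {s0, s1, s2, s3}  [new]
{s0, s1, s3, s4} --b--> {s0, s1, s2, s3, s4}  [seen]
{s0, s1, s3, s4} --c--> {s0, s1, s2, s3, s4}  [seen]
{s2} --a--> {s0, s1, s3, s4}  [seen]
{s2} --b--> {s3}  [seen]
{s2} --c--> {s0, s1, s3}  [seen]
{s0, s1, s3} --a--> {s0, s1, s2, s3}  [seen]
{s0, s1, s3} --b--> {s1, s2, s4}  [new]
{s0, s1, s3} --c--> {s0, s1, s2, s3, s4}  [seen]
{s1} --a--> {s0, s1}  [new]
{s1} --b--> {s2}  [seen]
{s1} --c--> {s0, s1, s3, s4}  [seen]
{s0, s1, s2, s3} --a--> {s0, s1, s2, s3, s4}  [seen]
{s0, s1, s2, s3} --b--> {s1, s2, s3, s4}  [new]
{s0, s1, s2, s3} --c--> {s0, s1, s2, s3, s4}  [seen]
{s1, s2, s4} --a--> {s0, s1, s2, s3, s4}  [seen]
{s1, s2, s4} --b--> {s0, s1, s2, s3}  [seen]
{s1, s2, s4} --c--> {s0, s1, s3, s4}  [seen]
{s0, s1} --a--> {s0, s1, s2}  [seen]
{s0, s1} --b--> {s2, s4}  [new]
{s0, s1} --c--> {s0, s1, s3, s4}  [seen]
{s1, s2, s3, s4} --a--> {s0, s1, s2, s3, s4}  [seen]
{s1, s2, s3, s4} --b--> {s0, s1, s2, s3}  [seen]
{s1, s2, s3, s4} --c--> {s0, s1, s2, s3, s4}  [seen]
{s2, s4} --a--> {s0, s1, s2, s3, s4}  [seen]
{s2, s4} --b--> {s0, s1, s3}  [seen]
{s2, s4} --c--> {s0, s1, s3, s4}  [seen]
Reachable DFA states: {s0}, {s0, s1, s2}, {s4}, {s3}, {s0, s1, s2, s3, s4}, {s2, s3, s4}, {s0, s1, s3, s4}, {s2}, {s0, s1, s3}, {s1}, {s0, s1, s2, s3}, {s1, s2, s4}, {s0, s1}, {s1, s2, s3, s4}, {s2, s4}.
{s0, s1, s2, s3, s4} is among them.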